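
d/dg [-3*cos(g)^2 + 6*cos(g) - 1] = 6*(cos(g) - 1)*sin(g)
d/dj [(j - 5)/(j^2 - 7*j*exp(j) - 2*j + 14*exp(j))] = (j^2 - 7*j*exp(j) - 2*j + (j - 5)*(7*j*exp(j) - 2*j - 7*exp(j) + 2) + 14*exp(j))/(j^2 - 7*j*exp(j) - 2*j + 14*exp(j))^2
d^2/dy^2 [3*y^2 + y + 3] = 6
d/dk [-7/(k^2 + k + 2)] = 7*(2*k + 1)/(k^2 + k + 2)^2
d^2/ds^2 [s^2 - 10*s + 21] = 2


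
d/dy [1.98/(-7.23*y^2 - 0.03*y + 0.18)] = (28.6308*y + 0.0594)/(7.23*y^2 + 0.03*y - 0.18)^2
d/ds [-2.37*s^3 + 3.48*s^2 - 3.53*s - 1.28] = -7.11*s^2 + 6.96*s - 3.53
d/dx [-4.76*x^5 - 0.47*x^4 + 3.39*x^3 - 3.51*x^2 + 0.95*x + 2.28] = -23.8*x^4 - 1.88*x^3 + 10.17*x^2 - 7.02*x + 0.95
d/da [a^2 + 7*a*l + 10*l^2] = 2*a + 7*l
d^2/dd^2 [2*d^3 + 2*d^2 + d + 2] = 12*d + 4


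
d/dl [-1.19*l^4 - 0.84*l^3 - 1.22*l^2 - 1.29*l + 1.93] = -4.76*l^3 - 2.52*l^2 - 2.44*l - 1.29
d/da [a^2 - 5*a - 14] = 2*a - 5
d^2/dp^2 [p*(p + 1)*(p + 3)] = 6*p + 8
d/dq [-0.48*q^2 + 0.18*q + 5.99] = 0.18 - 0.96*q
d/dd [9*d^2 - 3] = 18*d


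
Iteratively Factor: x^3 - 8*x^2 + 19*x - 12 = (x - 1)*(x^2 - 7*x + 12) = (x - 3)*(x - 1)*(x - 4)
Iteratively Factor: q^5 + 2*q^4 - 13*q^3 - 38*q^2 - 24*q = (q)*(q^4 + 2*q^3 - 13*q^2 - 38*q - 24) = q*(q + 3)*(q^3 - q^2 - 10*q - 8) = q*(q - 4)*(q + 3)*(q^2 + 3*q + 2) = q*(q - 4)*(q + 2)*(q + 3)*(q + 1)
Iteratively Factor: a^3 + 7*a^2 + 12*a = (a)*(a^2 + 7*a + 12) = a*(a + 3)*(a + 4)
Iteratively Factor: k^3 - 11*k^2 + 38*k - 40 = (k - 2)*(k^2 - 9*k + 20) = (k - 4)*(k - 2)*(k - 5)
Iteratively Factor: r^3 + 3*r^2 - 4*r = (r)*(r^2 + 3*r - 4) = r*(r - 1)*(r + 4)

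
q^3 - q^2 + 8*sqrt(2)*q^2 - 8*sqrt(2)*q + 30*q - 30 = (q - 1)*(q + 3*sqrt(2))*(q + 5*sqrt(2))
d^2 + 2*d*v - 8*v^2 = (d - 2*v)*(d + 4*v)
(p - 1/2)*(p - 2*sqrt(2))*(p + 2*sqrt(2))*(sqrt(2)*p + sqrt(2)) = sqrt(2)*p^4 + sqrt(2)*p^3/2 - 17*sqrt(2)*p^2/2 - 4*sqrt(2)*p + 4*sqrt(2)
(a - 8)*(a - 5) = a^2 - 13*a + 40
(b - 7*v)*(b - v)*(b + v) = b^3 - 7*b^2*v - b*v^2 + 7*v^3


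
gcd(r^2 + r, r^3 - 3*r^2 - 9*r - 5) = r + 1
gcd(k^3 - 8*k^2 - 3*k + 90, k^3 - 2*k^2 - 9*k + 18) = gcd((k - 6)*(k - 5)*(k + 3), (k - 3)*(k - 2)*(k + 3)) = k + 3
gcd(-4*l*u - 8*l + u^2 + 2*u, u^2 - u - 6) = u + 2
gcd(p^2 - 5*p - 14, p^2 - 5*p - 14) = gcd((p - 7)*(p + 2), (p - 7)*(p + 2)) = p^2 - 5*p - 14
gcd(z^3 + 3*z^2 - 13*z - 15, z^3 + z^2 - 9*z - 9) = z^2 - 2*z - 3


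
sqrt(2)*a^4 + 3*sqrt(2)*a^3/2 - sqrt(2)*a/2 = a*(a - 1/2)*(a + 1)*(sqrt(2)*a + sqrt(2))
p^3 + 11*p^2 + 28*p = p*(p + 4)*(p + 7)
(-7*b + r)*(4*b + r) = -28*b^2 - 3*b*r + r^2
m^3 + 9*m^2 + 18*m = m*(m + 3)*(m + 6)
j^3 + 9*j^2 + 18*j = j*(j + 3)*(j + 6)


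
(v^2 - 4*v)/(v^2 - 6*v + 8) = v/(v - 2)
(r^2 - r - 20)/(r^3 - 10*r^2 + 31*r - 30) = (r + 4)/(r^2 - 5*r + 6)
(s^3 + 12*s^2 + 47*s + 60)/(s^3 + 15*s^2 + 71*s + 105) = (s + 4)/(s + 7)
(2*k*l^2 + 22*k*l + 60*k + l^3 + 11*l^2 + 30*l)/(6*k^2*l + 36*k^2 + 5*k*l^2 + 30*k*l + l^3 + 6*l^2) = (l + 5)/(3*k + l)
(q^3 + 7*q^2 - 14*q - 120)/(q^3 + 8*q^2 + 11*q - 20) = (q^2 + 2*q - 24)/(q^2 + 3*q - 4)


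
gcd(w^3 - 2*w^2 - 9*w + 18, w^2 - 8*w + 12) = w - 2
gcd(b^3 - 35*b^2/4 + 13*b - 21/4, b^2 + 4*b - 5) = b - 1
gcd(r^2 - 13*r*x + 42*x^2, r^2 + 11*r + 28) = 1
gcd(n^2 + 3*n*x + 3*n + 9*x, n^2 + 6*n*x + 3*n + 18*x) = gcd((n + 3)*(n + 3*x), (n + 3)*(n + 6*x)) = n + 3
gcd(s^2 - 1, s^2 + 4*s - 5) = s - 1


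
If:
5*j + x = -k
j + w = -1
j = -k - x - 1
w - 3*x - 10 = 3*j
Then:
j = 1/4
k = 11/4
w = -5/4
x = -4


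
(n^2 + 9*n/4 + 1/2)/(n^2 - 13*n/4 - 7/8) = 2*(n + 2)/(2*n - 7)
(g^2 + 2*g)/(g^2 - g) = (g + 2)/(g - 1)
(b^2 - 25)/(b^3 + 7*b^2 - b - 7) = (b^2 - 25)/(b^3 + 7*b^2 - b - 7)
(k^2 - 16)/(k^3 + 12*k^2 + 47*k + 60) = (k - 4)/(k^2 + 8*k + 15)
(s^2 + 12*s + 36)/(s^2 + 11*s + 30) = (s + 6)/(s + 5)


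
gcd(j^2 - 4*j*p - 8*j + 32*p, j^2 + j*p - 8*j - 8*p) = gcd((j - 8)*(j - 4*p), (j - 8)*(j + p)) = j - 8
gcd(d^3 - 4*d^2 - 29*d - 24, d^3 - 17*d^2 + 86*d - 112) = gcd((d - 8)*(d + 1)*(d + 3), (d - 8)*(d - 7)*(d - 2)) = d - 8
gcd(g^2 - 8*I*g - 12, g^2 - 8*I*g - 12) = g^2 - 8*I*g - 12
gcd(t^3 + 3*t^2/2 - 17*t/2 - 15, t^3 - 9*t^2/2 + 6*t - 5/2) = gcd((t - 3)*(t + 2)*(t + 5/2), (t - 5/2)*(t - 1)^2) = 1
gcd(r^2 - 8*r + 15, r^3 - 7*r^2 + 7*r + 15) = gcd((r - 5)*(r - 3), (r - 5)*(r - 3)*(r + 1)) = r^2 - 8*r + 15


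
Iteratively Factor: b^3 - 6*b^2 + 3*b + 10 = (b + 1)*(b^2 - 7*b + 10) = (b - 2)*(b + 1)*(b - 5)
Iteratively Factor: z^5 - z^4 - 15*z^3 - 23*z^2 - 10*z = (z + 1)*(z^4 - 2*z^3 - 13*z^2 - 10*z) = (z + 1)*(z + 2)*(z^3 - 4*z^2 - 5*z) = (z - 5)*(z + 1)*(z + 2)*(z^2 + z) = z*(z - 5)*(z + 1)*(z + 2)*(z + 1)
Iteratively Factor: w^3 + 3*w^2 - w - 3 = (w - 1)*(w^2 + 4*w + 3) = (w - 1)*(w + 1)*(w + 3)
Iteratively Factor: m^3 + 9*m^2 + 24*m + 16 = (m + 4)*(m^2 + 5*m + 4) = (m + 4)^2*(m + 1)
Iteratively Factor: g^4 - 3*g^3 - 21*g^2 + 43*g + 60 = (g - 3)*(g^3 - 21*g - 20) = (g - 5)*(g - 3)*(g^2 + 5*g + 4) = (g - 5)*(g - 3)*(g + 4)*(g + 1)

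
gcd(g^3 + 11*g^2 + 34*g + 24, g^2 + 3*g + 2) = g + 1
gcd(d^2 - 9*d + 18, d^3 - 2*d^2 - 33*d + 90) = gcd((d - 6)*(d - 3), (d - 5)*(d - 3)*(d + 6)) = d - 3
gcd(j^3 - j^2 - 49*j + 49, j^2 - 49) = j^2 - 49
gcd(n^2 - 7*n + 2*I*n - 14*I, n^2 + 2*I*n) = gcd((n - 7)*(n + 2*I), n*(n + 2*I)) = n + 2*I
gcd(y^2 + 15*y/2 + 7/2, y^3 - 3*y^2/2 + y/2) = 1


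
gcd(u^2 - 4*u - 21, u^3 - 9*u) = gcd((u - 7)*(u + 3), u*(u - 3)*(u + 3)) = u + 3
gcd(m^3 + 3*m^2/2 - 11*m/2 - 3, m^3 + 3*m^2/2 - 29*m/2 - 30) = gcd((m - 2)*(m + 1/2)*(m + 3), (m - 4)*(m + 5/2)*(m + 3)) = m + 3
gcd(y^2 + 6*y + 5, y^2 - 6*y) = 1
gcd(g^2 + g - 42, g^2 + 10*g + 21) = g + 7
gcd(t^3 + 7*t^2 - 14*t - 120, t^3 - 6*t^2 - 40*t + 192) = t^2 + 2*t - 24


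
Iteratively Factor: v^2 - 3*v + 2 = (v - 2)*(v - 1)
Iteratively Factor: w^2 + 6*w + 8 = (w + 4)*(w + 2)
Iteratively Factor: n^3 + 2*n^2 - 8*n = (n - 2)*(n^2 + 4*n) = n*(n - 2)*(n + 4)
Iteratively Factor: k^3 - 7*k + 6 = (k - 2)*(k^2 + 2*k - 3) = (k - 2)*(k + 3)*(k - 1)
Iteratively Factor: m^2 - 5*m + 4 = (m - 1)*(m - 4)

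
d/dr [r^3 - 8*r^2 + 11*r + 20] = 3*r^2 - 16*r + 11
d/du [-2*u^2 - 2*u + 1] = -4*u - 2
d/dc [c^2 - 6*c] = 2*c - 6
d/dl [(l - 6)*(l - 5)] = 2*l - 11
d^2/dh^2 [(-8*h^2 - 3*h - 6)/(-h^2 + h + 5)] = 2*(11*h^3 + 138*h^2 + 27*h + 221)/(h^6 - 3*h^5 - 12*h^4 + 29*h^3 + 60*h^2 - 75*h - 125)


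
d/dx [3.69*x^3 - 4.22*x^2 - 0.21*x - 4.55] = 11.07*x^2 - 8.44*x - 0.21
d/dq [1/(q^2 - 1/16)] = -512*q/(16*q^2 - 1)^2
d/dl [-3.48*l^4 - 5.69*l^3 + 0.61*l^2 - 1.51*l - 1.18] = -13.92*l^3 - 17.07*l^2 + 1.22*l - 1.51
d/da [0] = 0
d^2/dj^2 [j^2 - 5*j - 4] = 2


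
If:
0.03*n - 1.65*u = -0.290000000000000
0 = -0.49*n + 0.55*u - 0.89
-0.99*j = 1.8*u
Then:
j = -0.26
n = -1.65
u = 0.15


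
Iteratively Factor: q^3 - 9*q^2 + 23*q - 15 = (q - 5)*(q^2 - 4*q + 3) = (q - 5)*(q - 1)*(q - 3)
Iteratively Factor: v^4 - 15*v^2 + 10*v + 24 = (v - 3)*(v^3 + 3*v^2 - 6*v - 8) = (v - 3)*(v + 1)*(v^2 + 2*v - 8) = (v - 3)*(v + 1)*(v + 4)*(v - 2)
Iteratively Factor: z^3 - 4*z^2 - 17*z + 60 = (z - 3)*(z^2 - z - 20) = (z - 3)*(z + 4)*(z - 5)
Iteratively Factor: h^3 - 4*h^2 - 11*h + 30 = (h + 3)*(h^2 - 7*h + 10) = (h - 2)*(h + 3)*(h - 5)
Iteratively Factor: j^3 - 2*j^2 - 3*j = (j)*(j^2 - 2*j - 3) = j*(j - 3)*(j + 1)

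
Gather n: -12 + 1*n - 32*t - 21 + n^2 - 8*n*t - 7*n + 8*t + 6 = n^2 + n*(-8*t - 6) - 24*t - 27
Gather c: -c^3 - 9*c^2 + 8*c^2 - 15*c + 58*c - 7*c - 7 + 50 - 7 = -c^3 - c^2 + 36*c + 36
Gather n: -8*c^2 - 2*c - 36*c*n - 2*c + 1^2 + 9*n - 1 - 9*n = -8*c^2 - 36*c*n - 4*c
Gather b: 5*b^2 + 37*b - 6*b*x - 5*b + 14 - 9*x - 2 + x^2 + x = 5*b^2 + b*(32 - 6*x) + x^2 - 8*x + 12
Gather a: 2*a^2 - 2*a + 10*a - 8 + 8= 2*a^2 + 8*a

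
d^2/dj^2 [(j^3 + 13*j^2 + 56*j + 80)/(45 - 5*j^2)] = 2*(-65*j^3 - 591*j^2 - 1755*j - 1773)/(5*(j^6 - 27*j^4 + 243*j^2 - 729))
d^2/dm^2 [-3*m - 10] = 0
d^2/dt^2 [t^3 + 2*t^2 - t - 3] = 6*t + 4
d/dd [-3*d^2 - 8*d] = -6*d - 8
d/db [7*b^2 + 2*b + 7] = 14*b + 2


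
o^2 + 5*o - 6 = (o - 1)*(o + 6)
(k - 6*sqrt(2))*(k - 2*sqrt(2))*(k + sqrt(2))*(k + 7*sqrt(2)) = k^4 - 90*k^2 + 80*sqrt(2)*k + 336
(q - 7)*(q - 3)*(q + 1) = q^3 - 9*q^2 + 11*q + 21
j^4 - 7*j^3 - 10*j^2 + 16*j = j*(j - 8)*(j - 1)*(j + 2)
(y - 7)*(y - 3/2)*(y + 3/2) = y^3 - 7*y^2 - 9*y/4 + 63/4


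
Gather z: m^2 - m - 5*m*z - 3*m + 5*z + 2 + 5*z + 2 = m^2 - 4*m + z*(10 - 5*m) + 4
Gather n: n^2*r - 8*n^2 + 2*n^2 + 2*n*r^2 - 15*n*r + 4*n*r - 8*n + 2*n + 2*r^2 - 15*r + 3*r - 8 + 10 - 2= n^2*(r - 6) + n*(2*r^2 - 11*r - 6) + 2*r^2 - 12*r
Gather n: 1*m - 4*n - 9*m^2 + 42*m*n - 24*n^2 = -9*m^2 + m - 24*n^2 + n*(42*m - 4)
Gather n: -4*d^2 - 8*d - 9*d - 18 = -4*d^2 - 17*d - 18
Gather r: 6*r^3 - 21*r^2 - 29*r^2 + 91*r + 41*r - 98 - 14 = 6*r^3 - 50*r^2 + 132*r - 112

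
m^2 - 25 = (m - 5)*(m + 5)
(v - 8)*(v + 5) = v^2 - 3*v - 40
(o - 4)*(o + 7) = o^2 + 3*o - 28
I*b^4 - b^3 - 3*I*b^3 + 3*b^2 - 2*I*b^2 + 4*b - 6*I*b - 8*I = (b - 4)*(b + 1)*(b + 2*I)*(I*b + 1)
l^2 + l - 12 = (l - 3)*(l + 4)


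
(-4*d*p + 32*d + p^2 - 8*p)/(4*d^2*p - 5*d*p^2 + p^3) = (p - 8)/(p*(-d + p))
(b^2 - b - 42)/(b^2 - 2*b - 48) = (b - 7)/(b - 8)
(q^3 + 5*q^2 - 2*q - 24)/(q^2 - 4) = (q^2 + 7*q + 12)/(q + 2)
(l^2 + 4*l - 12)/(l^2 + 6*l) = (l - 2)/l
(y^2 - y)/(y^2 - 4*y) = (y - 1)/(y - 4)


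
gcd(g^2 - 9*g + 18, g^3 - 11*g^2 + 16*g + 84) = g - 6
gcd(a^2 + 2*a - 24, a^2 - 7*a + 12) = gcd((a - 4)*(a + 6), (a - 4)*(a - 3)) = a - 4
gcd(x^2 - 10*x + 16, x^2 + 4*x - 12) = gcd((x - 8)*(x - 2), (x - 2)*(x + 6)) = x - 2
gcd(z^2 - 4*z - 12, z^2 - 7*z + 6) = z - 6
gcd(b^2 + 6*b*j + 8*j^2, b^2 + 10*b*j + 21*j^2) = 1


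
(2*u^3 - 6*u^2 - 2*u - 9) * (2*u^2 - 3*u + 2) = 4*u^5 - 18*u^4 + 18*u^3 - 24*u^2 + 23*u - 18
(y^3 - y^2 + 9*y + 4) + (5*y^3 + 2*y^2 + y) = 6*y^3 + y^2 + 10*y + 4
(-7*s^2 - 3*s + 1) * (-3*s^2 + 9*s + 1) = 21*s^4 - 54*s^3 - 37*s^2 + 6*s + 1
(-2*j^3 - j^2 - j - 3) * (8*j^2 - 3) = -16*j^5 - 8*j^4 - 2*j^3 - 21*j^2 + 3*j + 9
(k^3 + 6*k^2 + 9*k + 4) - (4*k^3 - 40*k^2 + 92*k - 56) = -3*k^3 + 46*k^2 - 83*k + 60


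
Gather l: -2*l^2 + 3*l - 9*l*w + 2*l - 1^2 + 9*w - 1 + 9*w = -2*l^2 + l*(5 - 9*w) + 18*w - 2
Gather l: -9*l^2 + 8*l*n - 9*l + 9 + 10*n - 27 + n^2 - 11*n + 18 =-9*l^2 + l*(8*n - 9) + n^2 - n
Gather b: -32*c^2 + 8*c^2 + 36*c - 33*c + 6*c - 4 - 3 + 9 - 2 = -24*c^2 + 9*c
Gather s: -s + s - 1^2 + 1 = 0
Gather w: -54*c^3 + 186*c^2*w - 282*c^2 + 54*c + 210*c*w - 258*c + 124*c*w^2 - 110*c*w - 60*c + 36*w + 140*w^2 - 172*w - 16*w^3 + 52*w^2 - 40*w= -54*c^3 - 282*c^2 - 264*c - 16*w^3 + w^2*(124*c + 192) + w*(186*c^2 + 100*c - 176)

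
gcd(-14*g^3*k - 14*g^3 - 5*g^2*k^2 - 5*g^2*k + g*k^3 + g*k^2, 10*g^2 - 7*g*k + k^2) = 1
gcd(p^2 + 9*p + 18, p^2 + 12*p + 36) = p + 6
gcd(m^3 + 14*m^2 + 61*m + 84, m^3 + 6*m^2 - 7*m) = m + 7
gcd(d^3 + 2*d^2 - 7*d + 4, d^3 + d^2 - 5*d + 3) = d^2 - 2*d + 1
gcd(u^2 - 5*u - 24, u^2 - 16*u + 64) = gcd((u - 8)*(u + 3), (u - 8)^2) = u - 8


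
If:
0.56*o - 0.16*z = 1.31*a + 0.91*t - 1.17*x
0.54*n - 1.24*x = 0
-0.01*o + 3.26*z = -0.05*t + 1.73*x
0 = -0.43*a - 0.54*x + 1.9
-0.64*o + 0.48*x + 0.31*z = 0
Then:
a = 4.67467328058853 - 2.62577755226179*z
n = 4.80131889871738*z - 0.468229743517857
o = 2.05254770482302*z - 0.152929875907042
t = 7.55554365679972*z - 7.08575091702627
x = 2.09089693976402*z - 0.203906501209389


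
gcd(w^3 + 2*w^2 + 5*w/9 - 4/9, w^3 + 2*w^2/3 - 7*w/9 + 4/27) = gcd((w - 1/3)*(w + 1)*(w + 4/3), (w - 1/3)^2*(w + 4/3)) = w^2 + w - 4/9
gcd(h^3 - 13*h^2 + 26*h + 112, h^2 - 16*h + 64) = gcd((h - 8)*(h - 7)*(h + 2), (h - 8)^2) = h - 8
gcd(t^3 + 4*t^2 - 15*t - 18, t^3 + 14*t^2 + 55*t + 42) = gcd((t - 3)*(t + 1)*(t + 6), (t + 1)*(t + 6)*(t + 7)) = t^2 + 7*t + 6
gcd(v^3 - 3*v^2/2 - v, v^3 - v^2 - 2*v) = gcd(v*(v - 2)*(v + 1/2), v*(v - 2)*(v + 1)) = v^2 - 2*v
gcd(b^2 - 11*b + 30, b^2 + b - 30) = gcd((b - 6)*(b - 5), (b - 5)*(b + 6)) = b - 5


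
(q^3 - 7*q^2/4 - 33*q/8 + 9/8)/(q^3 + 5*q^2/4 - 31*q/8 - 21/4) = (4*q^2 - 13*q + 3)/(4*q^2 - q - 14)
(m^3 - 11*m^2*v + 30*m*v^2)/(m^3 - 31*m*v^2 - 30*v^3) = m*(m - 5*v)/(m^2 + 6*m*v + 5*v^2)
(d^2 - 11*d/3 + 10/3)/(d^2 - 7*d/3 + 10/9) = 3*(d - 2)/(3*d - 2)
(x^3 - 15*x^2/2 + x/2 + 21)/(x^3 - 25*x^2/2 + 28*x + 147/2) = (x - 2)/(x - 7)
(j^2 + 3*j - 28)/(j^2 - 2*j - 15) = (-j^2 - 3*j + 28)/(-j^2 + 2*j + 15)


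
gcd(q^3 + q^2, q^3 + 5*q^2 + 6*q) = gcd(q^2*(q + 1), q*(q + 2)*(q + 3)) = q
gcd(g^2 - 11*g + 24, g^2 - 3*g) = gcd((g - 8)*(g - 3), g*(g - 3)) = g - 3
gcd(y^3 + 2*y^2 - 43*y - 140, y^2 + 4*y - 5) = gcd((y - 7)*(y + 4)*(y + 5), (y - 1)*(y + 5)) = y + 5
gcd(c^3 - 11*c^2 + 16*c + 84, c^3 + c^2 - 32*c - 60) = c^2 - 4*c - 12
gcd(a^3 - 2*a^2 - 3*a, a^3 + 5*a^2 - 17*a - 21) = a^2 - 2*a - 3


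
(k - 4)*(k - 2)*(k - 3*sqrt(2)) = k^3 - 6*k^2 - 3*sqrt(2)*k^2 + 8*k + 18*sqrt(2)*k - 24*sqrt(2)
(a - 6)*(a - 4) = a^2 - 10*a + 24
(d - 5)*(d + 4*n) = d^2 + 4*d*n - 5*d - 20*n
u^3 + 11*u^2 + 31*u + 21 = (u + 1)*(u + 3)*(u + 7)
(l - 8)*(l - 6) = l^2 - 14*l + 48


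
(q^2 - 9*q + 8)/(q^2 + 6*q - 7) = (q - 8)/(q + 7)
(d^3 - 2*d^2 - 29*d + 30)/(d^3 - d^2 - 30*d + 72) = (d^3 - 2*d^2 - 29*d + 30)/(d^3 - d^2 - 30*d + 72)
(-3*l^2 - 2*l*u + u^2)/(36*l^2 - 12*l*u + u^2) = (-3*l^2 - 2*l*u + u^2)/(36*l^2 - 12*l*u + u^2)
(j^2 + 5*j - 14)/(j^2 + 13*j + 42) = (j - 2)/(j + 6)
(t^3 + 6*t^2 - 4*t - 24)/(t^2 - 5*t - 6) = (-t^3 - 6*t^2 + 4*t + 24)/(-t^2 + 5*t + 6)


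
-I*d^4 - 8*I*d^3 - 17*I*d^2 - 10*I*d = d*(d + 2)*(d + 5)*(-I*d - I)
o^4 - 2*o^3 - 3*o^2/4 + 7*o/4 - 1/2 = (o - 2)*(o - 1/2)^2*(o + 1)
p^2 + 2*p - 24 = (p - 4)*(p + 6)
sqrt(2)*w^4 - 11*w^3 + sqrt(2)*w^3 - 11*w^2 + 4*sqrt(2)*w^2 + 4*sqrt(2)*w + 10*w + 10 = (w + 1)*(w - 5*sqrt(2))*(w - sqrt(2))*(sqrt(2)*w + 1)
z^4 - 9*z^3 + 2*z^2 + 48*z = z*(z - 8)*(z - 3)*(z + 2)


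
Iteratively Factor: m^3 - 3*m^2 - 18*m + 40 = (m - 5)*(m^2 + 2*m - 8) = (m - 5)*(m + 4)*(m - 2)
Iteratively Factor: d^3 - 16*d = (d + 4)*(d^2 - 4*d) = d*(d + 4)*(d - 4)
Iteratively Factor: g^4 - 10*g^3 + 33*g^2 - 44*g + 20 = (g - 1)*(g^3 - 9*g^2 + 24*g - 20) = (g - 2)*(g - 1)*(g^2 - 7*g + 10) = (g - 5)*(g - 2)*(g - 1)*(g - 2)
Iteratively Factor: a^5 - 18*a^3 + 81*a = (a - 3)*(a^4 + 3*a^3 - 9*a^2 - 27*a) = (a - 3)*(a + 3)*(a^3 - 9*a) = (a - 3)^2*(a + 3)*(a^2 + 3*a) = (a - 3)^2*(a + 3)^2*(a)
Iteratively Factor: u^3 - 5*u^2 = (u)*(u^2 - 5*u) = u^2*(u - 5)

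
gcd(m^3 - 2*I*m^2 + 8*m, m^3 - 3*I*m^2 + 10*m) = m^2 + 2*I*m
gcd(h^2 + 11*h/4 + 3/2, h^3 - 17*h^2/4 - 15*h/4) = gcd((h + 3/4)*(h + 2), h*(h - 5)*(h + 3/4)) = h + 3/4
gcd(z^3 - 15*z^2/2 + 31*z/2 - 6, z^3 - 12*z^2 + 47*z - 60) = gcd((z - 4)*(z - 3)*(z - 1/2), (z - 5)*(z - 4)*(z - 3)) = z^2 - 7*z + 12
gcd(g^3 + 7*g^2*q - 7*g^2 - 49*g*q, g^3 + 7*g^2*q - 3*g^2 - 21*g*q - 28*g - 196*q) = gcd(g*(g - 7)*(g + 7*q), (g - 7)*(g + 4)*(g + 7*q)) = g^2 + 7*g*q - 7*g - 49*q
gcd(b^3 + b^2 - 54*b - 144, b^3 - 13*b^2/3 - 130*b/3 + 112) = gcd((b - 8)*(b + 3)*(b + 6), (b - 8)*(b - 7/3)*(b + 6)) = b^2 - 2*b - 48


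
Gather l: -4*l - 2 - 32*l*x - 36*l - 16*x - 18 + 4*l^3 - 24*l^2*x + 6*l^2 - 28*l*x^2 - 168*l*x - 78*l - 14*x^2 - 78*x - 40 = 4*l^3 + l^2*(6 - 24*x) + l*(-28*x^2 - 200*x - 118) - 14*x^2 - 94*x - 60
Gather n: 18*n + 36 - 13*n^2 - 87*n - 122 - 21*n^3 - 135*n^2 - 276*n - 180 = -21*n^3 - 148*n^2 - 345*n - 266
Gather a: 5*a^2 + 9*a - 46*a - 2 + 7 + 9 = 5*a^2 - 37*a + 14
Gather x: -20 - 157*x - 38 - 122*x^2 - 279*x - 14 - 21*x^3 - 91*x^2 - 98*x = -21*x^3 - 213*x^2 - 534*x - 72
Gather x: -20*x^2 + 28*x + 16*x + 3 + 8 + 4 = -20*x^2 + 44*x + 15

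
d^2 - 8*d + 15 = (d - 5)*(d - 3)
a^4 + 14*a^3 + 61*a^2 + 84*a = a*(a + 3)*(a + 4)*(a + 7)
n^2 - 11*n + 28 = (n - 7)*(n - 4)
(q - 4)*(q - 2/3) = q^2 - 14*q/3 + 8/3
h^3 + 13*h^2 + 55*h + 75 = (h + 3)*(h + 5)^2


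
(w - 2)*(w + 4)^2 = w^3 + 6*w^2 - 32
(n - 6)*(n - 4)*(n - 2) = n^3 - 12*n^2 + 44*n - 48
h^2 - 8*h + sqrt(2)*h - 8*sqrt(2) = (h - 8)*(h + sqrt(2))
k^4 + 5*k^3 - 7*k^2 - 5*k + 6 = (k - 1)^2*(k + 1)*(k + 6)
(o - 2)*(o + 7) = o^2 + 5*o - 14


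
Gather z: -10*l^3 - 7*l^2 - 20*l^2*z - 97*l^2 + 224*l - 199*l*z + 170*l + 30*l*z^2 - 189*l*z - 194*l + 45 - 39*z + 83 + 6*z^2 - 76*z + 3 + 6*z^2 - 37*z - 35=-10*l^3 - 104*l^2 + 200*l + z^2*(30*l + 12) + z*(-20*l^2 - 388*l - 152) + 96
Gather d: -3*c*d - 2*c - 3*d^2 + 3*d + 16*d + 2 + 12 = -2*c - 3*d^2 + d*(19 - 3*c) + 14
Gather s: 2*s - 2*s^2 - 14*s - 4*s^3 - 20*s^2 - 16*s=-4*s^3 - 22*s^2 - 28*s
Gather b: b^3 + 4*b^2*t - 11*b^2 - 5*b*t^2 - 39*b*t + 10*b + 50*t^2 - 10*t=b^3 + b^2*(4*t - 11) + b*(-5*t^2 - 39*t + 10) + 50*t^2 - 10*t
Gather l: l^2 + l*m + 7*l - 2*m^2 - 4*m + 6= l^2 + l*(m + 7) - 2*m^2 - 4*m + 6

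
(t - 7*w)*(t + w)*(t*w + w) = t^3*w - 6*t^2*w^2 + t^2*w - 7*t*w^3 - 6*t*w^2 - 7*w^3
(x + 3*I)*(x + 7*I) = x^2 + 10*I*x - 21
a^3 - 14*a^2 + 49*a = a*(a - 7)^2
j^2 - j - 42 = (j - 7)*(j + 6)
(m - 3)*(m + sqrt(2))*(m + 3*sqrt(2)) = m^3 - 3*m^2 + 4*sqrt(2)*m^2 - 12*sqrt(2)*m + 6*m - 18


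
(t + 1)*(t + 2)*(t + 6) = t^3 + 9*t^2 + 20*t + 12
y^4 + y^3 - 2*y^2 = y^2*(y - 1)*(y + 2)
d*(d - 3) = d^2 - 3*d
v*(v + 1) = v^2 + v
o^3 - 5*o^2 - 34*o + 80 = (o - 8)*(o - 2)*(o + 5)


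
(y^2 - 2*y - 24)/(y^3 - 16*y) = (y - 6)/(y*(y - 4))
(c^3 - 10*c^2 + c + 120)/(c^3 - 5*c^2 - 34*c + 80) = (c^2 - 2*c - 15)/(c^2 + 3*c - 10)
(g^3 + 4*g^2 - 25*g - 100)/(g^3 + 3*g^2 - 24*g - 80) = (g + 5)/(g + 4)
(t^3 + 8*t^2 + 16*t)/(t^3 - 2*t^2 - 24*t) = (t + 4)/(t - 6)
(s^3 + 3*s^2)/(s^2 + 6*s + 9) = s^2/(s + 3)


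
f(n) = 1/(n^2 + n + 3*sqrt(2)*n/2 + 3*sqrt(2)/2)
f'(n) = (-2*n - 3*sqrt(2)/2 - 1)/(n^2 + n + 3*sqrt(2)*n/2 + 3*sqrt(2)/2)^2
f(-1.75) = -3.59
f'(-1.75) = 4.88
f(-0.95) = 17.07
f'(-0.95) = -356.07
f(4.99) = 0.02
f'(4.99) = -0.00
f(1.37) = 0.12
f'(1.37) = -0.09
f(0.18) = 0.37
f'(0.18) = -0.47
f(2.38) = 0.07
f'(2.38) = -0.03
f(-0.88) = 6.71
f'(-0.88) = -61.35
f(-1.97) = -6.81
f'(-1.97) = 38.00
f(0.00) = 0.47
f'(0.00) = -0.69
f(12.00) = 0.01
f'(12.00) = 0.00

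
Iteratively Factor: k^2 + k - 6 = (k + 3)*(k - 2)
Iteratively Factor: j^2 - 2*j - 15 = (j - 5)*(j + 3)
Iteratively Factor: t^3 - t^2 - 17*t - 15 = (t - 5)*(t^2 + 4*t + 3) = (t - 5)*(t + 1)*(t + 3)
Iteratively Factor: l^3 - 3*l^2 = (l)*(l^2 - 3*l) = l^2*(l - 3)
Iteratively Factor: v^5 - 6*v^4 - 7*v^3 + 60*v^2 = (v - 4)*(v^4 - 2*v^3 - 15*v^2) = (v - 5)*(v - 4)*(v^3 + 3*v^2) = (v - 5)*(v - 4)*(v + 3)*(v^2) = v*(v - 5)*(v - 4)*(v + 3)*(v)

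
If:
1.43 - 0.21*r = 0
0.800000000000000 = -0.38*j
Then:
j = -2.11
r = 6.81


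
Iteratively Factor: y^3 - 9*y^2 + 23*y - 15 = (y - 3)*(y^2 - 6*y + 5) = (y - 5)*(y - 3)*(y - 1)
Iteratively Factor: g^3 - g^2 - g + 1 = (g - 1)*(g^2 - 1) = (g - 1)*(g + 1)*(g - 1)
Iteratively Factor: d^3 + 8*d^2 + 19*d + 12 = (d + 1)*(d^2 + 7*d + 12) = (d + 1)*(d + 3)*(d + 4)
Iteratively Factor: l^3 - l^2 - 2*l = (l + 1)*(l^2 - 2*l) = (l - 2)*(l + 1)*(l)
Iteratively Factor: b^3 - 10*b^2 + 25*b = (b - 5)*(b^2 - 5*b) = (b - 5)^2*(b)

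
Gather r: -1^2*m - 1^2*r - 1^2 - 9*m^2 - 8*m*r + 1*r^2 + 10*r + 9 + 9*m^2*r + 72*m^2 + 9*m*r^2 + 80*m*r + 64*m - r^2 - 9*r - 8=63*m^2 + 9*m*r^2 + 63*m + r*(9*m^2 + 72*m)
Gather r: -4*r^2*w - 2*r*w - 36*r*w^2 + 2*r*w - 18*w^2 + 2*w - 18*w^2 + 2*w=-4*r^2*w - 36*r*w^2 - 36*w^2 + 4*w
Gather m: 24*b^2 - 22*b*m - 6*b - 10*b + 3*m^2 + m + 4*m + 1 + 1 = 24*b^2 - 16*b + 3*m^2 + m*(5 - 22*b) + 2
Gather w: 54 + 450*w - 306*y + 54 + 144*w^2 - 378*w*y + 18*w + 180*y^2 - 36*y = 144*w^2 + w*(468 - 378*y) + 180*y^2 - 342*y + 108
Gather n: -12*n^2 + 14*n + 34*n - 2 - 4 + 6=-12*n^2 + 48*n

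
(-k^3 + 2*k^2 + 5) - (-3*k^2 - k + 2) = -k^3 + 5*k^2 + k + 3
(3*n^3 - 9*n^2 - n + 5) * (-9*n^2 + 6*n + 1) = -27*n^5 + 99*n^4 - 42*n^3 - 60*n^2 + 29*n + 5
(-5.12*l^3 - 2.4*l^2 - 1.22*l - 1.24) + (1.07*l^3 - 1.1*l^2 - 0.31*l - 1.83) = -4.05*l^3 - 3.5*l^2 - 1.53*l - 3.07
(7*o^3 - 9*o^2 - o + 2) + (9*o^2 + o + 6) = 7*o^3 + 8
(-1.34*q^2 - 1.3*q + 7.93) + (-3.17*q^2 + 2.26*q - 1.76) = -4.51*q^2 + 0.96*q + 6.17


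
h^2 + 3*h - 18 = (h - 3)*(h + 6)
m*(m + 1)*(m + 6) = m^3 + 7*m^2 + 6*m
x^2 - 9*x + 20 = (x - 5)*(x - 4)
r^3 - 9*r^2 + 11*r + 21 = (r - 7)*(r - 3)*(r + 1)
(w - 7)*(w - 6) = w^2 - 13*w + 42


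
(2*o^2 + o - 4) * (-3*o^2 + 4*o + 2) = -6*o^4 + 5*o^3 + 20*o^2 - 14*o - 8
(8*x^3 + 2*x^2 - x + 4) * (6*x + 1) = 48*x^4 + 20*x^3 - 4*x^2 + 23*x + 4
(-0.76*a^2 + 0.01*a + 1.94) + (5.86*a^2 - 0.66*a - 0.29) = 5.1*a^2 - 0.65*a + 1.65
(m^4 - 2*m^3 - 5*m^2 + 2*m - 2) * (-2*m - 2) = -2*m^5 + 2*m^4 + 14*m^3 + 6*m^2 + 4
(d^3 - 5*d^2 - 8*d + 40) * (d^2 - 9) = d^5 - 5*d^4 - 17*d^3 + 85*d^2 + 72*d - 360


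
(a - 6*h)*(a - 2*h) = a^2 - 8*a*h + 12*h^2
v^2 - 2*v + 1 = (v - 1)^2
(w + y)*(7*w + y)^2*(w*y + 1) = 49*w^4*y + 63*w^3*y^2 + 49*w^3 + 15*w^2*y^3 + 63*w^2*y + w*y^4 + 15*w*y^2 + y^3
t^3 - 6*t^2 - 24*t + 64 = (t - 8)*(t - 2)*(t + 4)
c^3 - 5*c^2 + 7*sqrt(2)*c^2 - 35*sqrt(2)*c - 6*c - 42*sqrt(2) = (c - 6)*(c + 1)*(c + 7*sqrt(2))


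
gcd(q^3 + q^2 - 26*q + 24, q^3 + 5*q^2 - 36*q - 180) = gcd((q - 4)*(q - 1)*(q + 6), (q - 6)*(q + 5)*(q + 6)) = q + 6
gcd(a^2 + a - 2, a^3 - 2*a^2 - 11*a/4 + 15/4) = a - 1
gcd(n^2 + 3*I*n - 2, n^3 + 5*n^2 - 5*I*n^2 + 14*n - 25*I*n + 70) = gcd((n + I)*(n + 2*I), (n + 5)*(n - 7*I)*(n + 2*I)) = n + 2*I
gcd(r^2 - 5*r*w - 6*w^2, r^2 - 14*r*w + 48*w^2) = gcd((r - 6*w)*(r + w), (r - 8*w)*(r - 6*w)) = r - 6*w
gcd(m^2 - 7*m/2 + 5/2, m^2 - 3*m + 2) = m - 1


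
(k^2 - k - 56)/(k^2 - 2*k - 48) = (k + 7)/(k + 6)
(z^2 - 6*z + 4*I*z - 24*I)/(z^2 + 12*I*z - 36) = (z^2 + z*(-6 + 4*I) - 24*I)/(z^2 + 12*I*z - 36)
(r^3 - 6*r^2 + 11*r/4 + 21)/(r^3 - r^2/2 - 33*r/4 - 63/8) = 2*(r - 4)/(2*r + 3)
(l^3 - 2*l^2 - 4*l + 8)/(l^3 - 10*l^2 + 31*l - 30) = (l^2 - 4)/(l^2 - 8*l + 15)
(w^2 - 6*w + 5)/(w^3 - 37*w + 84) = (w^2 - 6*w + 5)/(w^3 - 37*w + 84)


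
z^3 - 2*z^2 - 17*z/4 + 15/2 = (z - 5/2)*(z - 3/2)*(z + 2)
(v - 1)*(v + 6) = v^2 + 5*v - 6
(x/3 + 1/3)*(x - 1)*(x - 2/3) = x^3/3 - 2*x^2/9 - x/3 + 2/9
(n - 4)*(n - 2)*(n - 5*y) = n^3 - 5*n^2*y - 6*n^2 + 30*n*y + 8*n - 40*y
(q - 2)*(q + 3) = q^2 + q - 6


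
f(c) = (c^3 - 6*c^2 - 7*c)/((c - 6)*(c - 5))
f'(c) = (3*c^2 - 12*c - 7)/((c - 6)*(c - 5)) - (c^3 - 6*c^2 - 7*c)/((c - 6)*(c - 5)^2) - (c^3 - 6*c^2 - 7*c)/((c - 6)^2*(c - 5))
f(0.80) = -0.41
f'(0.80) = -0.85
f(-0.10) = 0.02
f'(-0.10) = -0.18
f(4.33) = -55.07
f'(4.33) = -117.60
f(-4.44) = -1.77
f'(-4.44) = 0.71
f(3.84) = -23.44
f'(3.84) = -34.59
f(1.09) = -0.70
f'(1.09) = -1.18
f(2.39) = -3.96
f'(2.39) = -4.59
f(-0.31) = 0.05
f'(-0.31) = -0.07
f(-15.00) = -11.00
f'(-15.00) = 0.95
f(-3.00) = -0.83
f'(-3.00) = 0.58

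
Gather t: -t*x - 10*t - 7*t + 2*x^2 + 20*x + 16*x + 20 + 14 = t*(-x - 17) + 2*x^2 + 36*x + 34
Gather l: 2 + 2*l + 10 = 2*l + 12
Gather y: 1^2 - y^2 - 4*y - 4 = -y^2 - 4*y - 3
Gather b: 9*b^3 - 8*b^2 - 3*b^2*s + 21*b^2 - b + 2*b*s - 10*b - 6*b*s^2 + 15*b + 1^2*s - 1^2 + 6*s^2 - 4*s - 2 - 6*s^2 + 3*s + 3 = 9*b^3 + b^2*(13 - 3*s) + b*(-6*s^2 + 2*s + 4)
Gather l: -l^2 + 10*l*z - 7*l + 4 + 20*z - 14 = -l^2 + l*(10*z - 7) + 20*z - 10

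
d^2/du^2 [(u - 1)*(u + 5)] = 2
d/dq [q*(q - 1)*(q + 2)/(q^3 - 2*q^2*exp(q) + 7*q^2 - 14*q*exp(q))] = ((q - 1)*(q + 2)*(2*q^2*exp(q) - 3*q^2 + 18*q*exp(q) - 14*q + 14*exp(q)) + (q*(q - 1) + q*(q + 2) + (q - 1)*(q + 2))*(q^2 - 2*q*exp(q) + 7*q - 14*exp(q)))/(q*(q^2 - 2*q*exp(q) + 7*q - 14*exp(q))^2)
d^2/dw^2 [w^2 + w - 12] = 2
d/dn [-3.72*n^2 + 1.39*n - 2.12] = 1.39 - 7.44*n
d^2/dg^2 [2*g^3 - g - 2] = 12*g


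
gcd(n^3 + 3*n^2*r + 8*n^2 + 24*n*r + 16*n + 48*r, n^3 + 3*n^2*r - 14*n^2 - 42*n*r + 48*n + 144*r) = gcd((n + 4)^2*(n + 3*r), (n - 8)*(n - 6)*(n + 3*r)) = n + 3*r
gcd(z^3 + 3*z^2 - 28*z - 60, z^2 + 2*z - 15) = 1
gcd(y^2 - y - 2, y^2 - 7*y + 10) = y - 2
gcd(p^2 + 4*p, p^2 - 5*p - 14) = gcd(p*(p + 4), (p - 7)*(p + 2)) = 1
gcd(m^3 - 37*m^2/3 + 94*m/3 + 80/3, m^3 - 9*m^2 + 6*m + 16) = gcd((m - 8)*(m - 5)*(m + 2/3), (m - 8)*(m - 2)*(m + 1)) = m - 8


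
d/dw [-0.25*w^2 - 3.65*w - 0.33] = -0.5*w - 3.65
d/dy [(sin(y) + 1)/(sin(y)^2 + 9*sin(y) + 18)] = (-2*sin(y) + cos(y)^2 + 8)*cos(y)/(sin(y)^2 + 9*sin(y) + 18)^2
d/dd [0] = 0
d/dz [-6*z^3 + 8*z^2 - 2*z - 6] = -18*z^2 + 16*z - 2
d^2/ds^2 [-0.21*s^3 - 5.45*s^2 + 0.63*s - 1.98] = -1.26*s - 10.9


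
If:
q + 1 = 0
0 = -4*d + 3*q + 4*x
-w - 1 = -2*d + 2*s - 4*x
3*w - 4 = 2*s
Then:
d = x - 3/4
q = -1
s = 9*x/4 - 23/16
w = 3*x/2 + 3/8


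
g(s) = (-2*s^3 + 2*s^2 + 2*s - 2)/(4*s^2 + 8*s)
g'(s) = (-8*s - 8)*(-2*s^3 + 2*s^2 + 2*s - 2)/(4*s^2 + 8*s)^2 + (-6*s^2 + 4*s + 2)/(4*s^2 + 8*s) = (-s^4 - 4*s^3 + s^2 + 2*s + 2)/(2*s^2*(s^2 + 4*s + 4))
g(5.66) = -1.67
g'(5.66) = -0.45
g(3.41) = -0.69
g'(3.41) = -0.40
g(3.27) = -0.64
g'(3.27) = -0.40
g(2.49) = -0.35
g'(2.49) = -0.35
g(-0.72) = 0.45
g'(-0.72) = 1.36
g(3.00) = -0.53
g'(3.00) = -0.38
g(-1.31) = -0.92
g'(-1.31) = 4.37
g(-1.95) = -42.40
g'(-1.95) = 899.57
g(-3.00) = 5.33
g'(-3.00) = 1.78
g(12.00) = -4.68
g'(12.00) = -0.49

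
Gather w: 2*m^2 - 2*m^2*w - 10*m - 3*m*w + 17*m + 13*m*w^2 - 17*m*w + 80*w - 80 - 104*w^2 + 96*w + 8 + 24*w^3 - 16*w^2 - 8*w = 2*m^2 + 7*m + 24*w^3 + w^2*(13*m - 120) + w*(-2*m^2 - 20*m + 168) - 72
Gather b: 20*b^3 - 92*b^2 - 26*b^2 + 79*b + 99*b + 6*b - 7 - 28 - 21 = 20*b^3 - 118*b^2 + 184*b - 56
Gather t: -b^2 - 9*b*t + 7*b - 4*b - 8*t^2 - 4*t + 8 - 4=-b^2 + 3*b - 8*t^2 + t*(-9*b - 4) + 4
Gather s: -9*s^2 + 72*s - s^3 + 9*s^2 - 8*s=-s^3 + 64*s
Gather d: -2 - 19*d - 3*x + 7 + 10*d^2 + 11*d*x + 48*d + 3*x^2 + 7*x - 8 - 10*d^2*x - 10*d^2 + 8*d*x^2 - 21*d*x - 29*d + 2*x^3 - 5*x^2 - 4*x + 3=-10*d^2*x + d*(8*x^2 - 10*x) + 2*x^3 - 2*x^2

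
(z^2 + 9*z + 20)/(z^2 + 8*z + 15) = (z + 4)/(z + 3)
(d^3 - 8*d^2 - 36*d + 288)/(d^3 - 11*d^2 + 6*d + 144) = (d + 6)/(d + 3)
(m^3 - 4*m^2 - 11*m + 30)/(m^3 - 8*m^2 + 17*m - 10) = (m + 3)/(m - 1)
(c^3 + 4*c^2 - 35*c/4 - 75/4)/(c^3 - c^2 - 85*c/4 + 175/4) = (2*c + 3)/(2*c - 7)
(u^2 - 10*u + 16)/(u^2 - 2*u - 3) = (-u^2 + 10*u - 16)/(-u^2 + 2*u + 3)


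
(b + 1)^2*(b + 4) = b^3 + 6*b^2 + 9*b + 4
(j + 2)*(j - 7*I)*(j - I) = j^3 + 2*j^2 - 8*I*j^2 - 7*j - 16*I*j - 14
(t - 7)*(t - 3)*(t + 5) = t^3 - 5*t^2 - 29*t + 105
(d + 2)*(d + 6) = d^2 + 8*d + 12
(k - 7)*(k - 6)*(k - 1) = k^3 - 14*k^2 + 55*k - 42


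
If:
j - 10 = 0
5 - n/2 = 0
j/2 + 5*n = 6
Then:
No Solution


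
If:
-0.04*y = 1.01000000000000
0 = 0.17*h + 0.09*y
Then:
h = 13.37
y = -25.25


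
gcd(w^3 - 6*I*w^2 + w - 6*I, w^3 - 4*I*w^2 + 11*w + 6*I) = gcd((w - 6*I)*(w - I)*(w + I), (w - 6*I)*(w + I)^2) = w^2 - 5*I*w + 6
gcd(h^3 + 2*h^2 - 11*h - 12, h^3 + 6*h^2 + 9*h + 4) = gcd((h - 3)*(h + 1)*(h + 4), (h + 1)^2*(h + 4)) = h^2 + 5*h + 4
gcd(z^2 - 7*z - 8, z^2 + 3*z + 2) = z + 1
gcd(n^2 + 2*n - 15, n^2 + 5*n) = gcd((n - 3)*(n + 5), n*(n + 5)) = n + 5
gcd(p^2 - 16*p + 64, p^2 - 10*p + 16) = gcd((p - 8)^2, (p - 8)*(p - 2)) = p - 8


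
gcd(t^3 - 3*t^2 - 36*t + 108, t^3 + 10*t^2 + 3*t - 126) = t^2 + 3*t - 18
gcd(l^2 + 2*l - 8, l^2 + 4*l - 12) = l - 2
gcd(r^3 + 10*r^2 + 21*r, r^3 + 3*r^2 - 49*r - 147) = r^2 + 10*r + 21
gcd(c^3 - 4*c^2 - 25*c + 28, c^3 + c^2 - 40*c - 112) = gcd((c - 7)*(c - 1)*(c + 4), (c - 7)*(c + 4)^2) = c^2 - 3*c - 28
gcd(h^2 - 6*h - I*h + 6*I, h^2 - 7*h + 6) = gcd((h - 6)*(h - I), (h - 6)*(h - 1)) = h - 6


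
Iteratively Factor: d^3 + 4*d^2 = (d)*(d^2 + 4*d) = d*(d + 4)*(d)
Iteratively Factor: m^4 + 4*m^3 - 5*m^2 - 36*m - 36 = (m + 2)*(m^3 + 2*m^2 - 9*m - 18) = (m + 2)^2*(m^2 - 9) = (m + 2)^2*(m + 3)*(m - 3)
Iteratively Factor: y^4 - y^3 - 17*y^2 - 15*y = (y + 1)*(y^3 - 2*y^2 - 15*y) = (y - 5)*(y + 1)*(y^2 + 3*y) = y*(y - 5)*(y + 1)*(y + 3)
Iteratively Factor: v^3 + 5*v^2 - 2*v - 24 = (v + 4)*(v^2 + v - 6) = (v - 2)*(v + 4)*(v + 3)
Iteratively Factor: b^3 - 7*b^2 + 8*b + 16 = (b + 1)*(b^2 - 8*b + 16) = (b - 4)*(b + 1)*(b - 4)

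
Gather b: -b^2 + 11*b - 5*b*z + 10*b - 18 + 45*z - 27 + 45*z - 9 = -b^2 + b*(21 - 5*z) + 90*z - 54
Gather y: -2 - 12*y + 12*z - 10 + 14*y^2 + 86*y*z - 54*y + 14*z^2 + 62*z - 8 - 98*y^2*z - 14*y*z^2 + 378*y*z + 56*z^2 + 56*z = y^2*(14 - 98*z) + y*(-14*z^2 + 464*z - 66) + 70*z^2 + 130*z - 20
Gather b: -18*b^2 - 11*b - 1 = -18*b^2 - 11*b - 1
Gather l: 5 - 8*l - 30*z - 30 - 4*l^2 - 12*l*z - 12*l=-4*l^2 + l*(-12*z - 20) - 30*z - 25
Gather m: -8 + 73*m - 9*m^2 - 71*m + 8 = -9*m^2 + 2*m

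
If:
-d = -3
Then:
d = 3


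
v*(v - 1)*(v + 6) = v^3 + 5*v^2 - 6*v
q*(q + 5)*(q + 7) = q^3 + 12*q^2 + 35*q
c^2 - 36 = (c - 6)*(c + 6)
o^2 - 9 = (o - 3)*(o + 3)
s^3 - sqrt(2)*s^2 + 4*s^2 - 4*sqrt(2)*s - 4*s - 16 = (s + 4)*(s - 2*sqrt(2))*(s + sqrt(2))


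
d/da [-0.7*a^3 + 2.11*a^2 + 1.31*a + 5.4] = -2.1*a^2 + 4.22*a + 1.31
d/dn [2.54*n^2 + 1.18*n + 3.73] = 5.08*n + 1.18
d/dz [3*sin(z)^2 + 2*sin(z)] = 2*(3*sin(z) + 1)*cos(z)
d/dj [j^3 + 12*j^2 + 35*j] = 3*j^2 + 24*j + 35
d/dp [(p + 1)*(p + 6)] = 2*p + 7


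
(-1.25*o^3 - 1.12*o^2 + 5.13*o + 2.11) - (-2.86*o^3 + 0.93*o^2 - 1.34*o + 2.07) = 1.61*o^3 - 2.05*o^2 + 6.47*o + 0.04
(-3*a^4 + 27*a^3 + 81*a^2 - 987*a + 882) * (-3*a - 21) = 9*a^5 - 18*a^4 - 810*a^3 + 1260*a^2 + 18081*a - 18522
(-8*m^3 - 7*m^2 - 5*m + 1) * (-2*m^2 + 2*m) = 16*m^5 - 2*m^4 - 4*m^3 - 12*m^2 + 2*m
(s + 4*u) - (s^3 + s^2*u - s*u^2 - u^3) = -s^3 - s^2*u + s*u^2 + s + u^3 + 4*u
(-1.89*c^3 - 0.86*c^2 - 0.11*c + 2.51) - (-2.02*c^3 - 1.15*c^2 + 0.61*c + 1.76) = 0.13*c^3 + 0.29*c^2 - 0.72*c + 0.75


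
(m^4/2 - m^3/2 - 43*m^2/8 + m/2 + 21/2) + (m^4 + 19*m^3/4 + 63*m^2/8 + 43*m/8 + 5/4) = 3*m^4/2 + 17*m^3/4 + 5*m^2/2 + 47*m/8 + 47/4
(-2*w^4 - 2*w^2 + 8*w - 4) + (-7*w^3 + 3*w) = -2*w^4 - 7*w^3 - 2*w^2 + 11*w - 4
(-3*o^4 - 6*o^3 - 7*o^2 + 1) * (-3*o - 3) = 9*o^5 + 27*o^4 + 39*o^3 + 21*o^2 - 3*o - 3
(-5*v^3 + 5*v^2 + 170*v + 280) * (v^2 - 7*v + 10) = -5*v^5 + 40*v^4 + 85*v^3 - 860*v^2 - 260*v + 2800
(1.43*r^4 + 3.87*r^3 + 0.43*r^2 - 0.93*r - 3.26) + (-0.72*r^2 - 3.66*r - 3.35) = 1.43*r^4 + 3.87*r^3 - 0.29*r^2 - 4.59*r - 6.61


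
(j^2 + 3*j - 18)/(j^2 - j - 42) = (j - 3)/(j - 7)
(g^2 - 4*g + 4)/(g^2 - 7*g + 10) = (g - 2)/(g - 5)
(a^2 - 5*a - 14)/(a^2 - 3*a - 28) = (a + 2)/(a + 4)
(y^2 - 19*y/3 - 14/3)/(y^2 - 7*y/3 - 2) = (y - 7)/(y - 3)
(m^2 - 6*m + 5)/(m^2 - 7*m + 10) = (m - 1)/(m - 2)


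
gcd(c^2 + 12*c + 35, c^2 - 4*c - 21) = 1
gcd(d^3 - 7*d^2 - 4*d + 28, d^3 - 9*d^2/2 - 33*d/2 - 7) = d^2 - 5*d - 14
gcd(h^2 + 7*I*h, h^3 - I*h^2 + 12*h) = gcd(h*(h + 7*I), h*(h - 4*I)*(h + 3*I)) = h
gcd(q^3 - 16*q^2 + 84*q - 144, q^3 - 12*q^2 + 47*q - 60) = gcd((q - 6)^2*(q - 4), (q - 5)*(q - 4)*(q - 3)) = q - 4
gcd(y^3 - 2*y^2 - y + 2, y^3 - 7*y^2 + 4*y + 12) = y^2 - y - 2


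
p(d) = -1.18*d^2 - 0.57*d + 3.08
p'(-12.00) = 27.75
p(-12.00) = -160.00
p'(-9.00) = 20.67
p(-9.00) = -87.37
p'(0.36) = -1.42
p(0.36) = 2.72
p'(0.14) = -0.90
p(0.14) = 2.98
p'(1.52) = -4.16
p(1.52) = -0.51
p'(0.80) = -2.46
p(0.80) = 1.87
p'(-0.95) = 1.67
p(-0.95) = 2.56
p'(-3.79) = 8.37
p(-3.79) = -11.71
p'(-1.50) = 2.97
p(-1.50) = 1.28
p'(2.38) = -6.19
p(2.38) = -4.96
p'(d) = -2.36*d - 0.57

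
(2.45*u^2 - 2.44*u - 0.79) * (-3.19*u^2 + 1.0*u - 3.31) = -7.8155*u^4 + 10.2336*u^3 - 8.0294*u^2 + 7.2864*u + 2.6149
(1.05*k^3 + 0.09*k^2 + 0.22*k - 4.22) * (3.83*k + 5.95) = 4.0215*k^4 + 6.5922*k^3 + 1.3781*k^2 - 14.8536*k - 25.109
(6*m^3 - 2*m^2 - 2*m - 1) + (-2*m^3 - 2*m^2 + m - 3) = 4*m^3 - 4*m^2 - m - 4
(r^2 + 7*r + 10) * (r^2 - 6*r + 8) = r^4 + r^3 - 24*r^2 - 4*r + 80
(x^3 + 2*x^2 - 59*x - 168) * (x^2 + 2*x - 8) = x^5 + 4*x^4 - 63*x^3 - 302*x^2 + 136*x + 1344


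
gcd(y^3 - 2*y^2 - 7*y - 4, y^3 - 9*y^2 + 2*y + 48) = 1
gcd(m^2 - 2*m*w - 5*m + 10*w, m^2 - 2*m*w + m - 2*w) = -m + 2*w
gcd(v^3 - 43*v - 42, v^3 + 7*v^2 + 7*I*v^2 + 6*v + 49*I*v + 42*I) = v^2 + 7*v + 6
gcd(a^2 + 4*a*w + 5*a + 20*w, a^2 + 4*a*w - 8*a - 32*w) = a + 4*w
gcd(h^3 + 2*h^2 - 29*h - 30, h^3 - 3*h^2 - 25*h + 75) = h - 5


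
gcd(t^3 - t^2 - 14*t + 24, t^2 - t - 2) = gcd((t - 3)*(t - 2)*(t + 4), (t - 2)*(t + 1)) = t - 2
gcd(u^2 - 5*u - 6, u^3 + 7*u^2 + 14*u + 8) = u + 1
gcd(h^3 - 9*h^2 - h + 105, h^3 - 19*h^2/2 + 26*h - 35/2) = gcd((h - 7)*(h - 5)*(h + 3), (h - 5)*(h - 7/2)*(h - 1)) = h - 5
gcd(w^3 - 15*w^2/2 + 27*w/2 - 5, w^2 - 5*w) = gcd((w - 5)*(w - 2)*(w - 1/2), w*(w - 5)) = w - 5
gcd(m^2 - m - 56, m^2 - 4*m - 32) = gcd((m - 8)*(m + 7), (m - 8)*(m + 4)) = m - 8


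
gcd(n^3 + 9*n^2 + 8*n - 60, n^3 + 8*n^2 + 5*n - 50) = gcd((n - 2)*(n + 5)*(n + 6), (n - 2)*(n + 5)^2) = n^2 + 3*n - 10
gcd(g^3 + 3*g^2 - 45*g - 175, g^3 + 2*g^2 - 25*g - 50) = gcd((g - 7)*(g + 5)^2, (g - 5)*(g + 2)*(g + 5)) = g + 5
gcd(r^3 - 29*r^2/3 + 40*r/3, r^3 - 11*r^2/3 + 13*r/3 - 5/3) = r - 5/3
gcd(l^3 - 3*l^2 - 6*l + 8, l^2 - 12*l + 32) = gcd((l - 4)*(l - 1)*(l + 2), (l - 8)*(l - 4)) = l - 4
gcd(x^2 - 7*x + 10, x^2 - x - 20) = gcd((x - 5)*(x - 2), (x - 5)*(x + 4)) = x - 5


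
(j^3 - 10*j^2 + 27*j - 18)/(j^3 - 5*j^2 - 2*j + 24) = (j^2 - 7*j + 6)/(j^2 - 2*j - 8)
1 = 1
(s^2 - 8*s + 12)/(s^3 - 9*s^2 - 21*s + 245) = (s^2 - 8*s + 12)/(s^3 - 9*s^2 - 21*s + 245)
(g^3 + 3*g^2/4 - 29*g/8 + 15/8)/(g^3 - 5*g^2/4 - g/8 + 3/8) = (2*g + 5)/(2*g + 1)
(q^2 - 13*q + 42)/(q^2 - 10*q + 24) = (q - 7)/(q - 4)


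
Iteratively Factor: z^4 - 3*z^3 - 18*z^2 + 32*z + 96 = (z + 2)*(z^3 - 5*z^2 - 8*z + 48) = (z - 4)*(z + 2)*(z^2 - z - 12) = (z - 4)*(z + 2)*(z + 3)*(z - 4)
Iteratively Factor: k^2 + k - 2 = (k + 2)*(k - 1)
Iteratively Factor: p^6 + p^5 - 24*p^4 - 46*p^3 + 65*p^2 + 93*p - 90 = (p + 3)*(p^5 - 2*p^4 - 18*p^3 + 8*p^2 + 41*p - 30) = (p + 2)*(p + 3)*(p^4 - 4*p^3 - 10*p^2 + 28*p - 15) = (p - 1)*(p + 2)*(p + 3)*(p^3 - 3*p^2 - 13*p + 15) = (p - 1)*(p + 2)*(p + 3)^2*(p^2 - 6*p + 5) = (p - 5)*(p - 1)*(p + 2)*(p + 3)^2*(p - 1)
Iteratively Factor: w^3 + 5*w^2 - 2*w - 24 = (w + 3)*(w^2 + 2*w - 8) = (w + 3)*(w + 4)*(w - 2)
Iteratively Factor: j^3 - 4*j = (j + 2)*(j^2 - 2*j) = (j - 2)*(j + 2)*(j)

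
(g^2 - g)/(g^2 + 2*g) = (g - 1)/(g + 2)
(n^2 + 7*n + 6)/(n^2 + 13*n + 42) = (n + 1)/(n + 7)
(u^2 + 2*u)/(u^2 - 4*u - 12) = u/(u - 6)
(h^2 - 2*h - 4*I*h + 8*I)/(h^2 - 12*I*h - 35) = (-h^2 + 2*h + 4*I*h - 8*I)/(-h^2 + 12*I*h + 35)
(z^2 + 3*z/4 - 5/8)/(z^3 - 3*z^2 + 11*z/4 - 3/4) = (4*z + 5)/(2*(2*z^2 - 5*z + 3))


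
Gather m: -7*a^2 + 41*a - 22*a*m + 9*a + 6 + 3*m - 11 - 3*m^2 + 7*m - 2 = -7*a^2 + 50*a - 3*m^2 + m*(10 - 22*a) - 7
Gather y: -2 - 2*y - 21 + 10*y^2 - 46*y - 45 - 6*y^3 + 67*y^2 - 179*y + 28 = -6*y^3 + 77*y^2 - 227*y - 40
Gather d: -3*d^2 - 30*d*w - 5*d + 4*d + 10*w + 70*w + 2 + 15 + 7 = -3*d^2 + d*(-30*w - 1) + 80*w + 24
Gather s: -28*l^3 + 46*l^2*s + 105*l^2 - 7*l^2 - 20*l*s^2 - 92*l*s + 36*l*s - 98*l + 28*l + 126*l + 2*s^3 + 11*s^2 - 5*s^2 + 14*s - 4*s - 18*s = -28*l^3 + 98*l^2 + 56*l + 2*s^3 + s^2*(6 - 20*l) + s*(46*l^2 - 56*l - 8)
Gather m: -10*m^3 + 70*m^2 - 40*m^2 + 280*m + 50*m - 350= -10*m^3 + 30*m^2 + 330*m - 350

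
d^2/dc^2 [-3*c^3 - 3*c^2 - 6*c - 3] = -18*c - 6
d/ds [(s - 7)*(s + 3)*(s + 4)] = 3*s^2 - 37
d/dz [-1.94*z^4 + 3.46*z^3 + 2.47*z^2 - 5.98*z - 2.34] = -7.76*z^3 + 10.38*z^2 + 4.94*z - 5.98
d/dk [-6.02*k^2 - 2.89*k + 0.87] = -12.04*k - 2.89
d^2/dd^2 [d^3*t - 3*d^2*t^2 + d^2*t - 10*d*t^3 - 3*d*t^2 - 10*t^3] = 2*t*(3*d - 3*t + 1)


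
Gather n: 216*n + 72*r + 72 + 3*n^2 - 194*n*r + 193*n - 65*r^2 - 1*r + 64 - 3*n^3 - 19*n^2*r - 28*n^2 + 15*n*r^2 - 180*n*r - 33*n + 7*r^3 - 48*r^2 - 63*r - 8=-3*n^3 + n^2*(-19*r - 25) + n*(15*r^2 - 374*r + 376) + 7*r^3 - 113*r^2 + 8*r + 128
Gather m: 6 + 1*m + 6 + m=2*m + 12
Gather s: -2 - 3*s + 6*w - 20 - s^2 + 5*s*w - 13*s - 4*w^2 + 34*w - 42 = -s^2 + s*(5*w - 16) - 4*w^2 + 40*w - 64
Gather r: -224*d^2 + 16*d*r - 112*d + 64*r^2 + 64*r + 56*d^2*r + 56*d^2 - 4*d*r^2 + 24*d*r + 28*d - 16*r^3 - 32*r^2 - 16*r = -168*d^2 - 84*d - 16*r^3 + r^2*(32 - 4*d) + r*(56*d^2 + 40*d + 48)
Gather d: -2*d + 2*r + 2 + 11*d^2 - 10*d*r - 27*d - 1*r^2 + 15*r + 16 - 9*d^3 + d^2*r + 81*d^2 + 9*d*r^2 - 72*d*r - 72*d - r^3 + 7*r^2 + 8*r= -9*d^3 + d^2*(r + 92) + d*(9*r^2 - 82*r - 101) - r^3 + 6*r^2 + 25*r + 18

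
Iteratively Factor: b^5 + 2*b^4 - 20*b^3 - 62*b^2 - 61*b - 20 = (b + 1)*(b^4 + b^3 - 21*b^2 - 41*b - 20) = (b - 5)*(b + 1)*(b^3 + 6*b^2 + 9*b + 4) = (b - 5)*(b + 1)^2*(b^2 + 5*b + 4) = (b - 5)*(b + 1)^2*(b + 4)*(b + 1)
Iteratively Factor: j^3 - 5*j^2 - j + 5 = (j - 1)*(j^2 - 4*j - 5) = (j - 1)*(j + 1)*(j - 5)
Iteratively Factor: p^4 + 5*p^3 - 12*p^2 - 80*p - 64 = (p + 4)*(p^3 + p^2 - 16*p - 16) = (p + 1)*(p + 4)*(p^2 - 16) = (p - 4)*(p + 1)*(p + 4)*(p + 4)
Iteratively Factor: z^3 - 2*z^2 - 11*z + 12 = (z - 4)*(z^2 + 2*z - 3) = (z - 4)*(z + 3)*(z - 1)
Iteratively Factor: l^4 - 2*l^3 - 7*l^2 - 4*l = (l - 4)*(l^3 + 2*l^2 + l) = (l - 4)*(l + 1)*(l^2 + l) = l*(l - 4)*(l + 1)*(l + 1)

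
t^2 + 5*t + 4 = (t + 1)*(t + 4)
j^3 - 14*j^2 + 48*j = j*(j - 8)*(j - 6)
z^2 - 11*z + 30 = (z - 6)*(z - 5)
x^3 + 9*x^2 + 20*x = x*(x + 4)*(x + 5)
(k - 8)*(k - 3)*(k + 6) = k^3 - 5*k^2 - 42*k + 144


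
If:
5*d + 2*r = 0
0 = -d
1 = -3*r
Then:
No Solution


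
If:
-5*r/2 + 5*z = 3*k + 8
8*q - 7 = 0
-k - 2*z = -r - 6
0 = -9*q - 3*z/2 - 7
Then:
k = 14/11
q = 7/8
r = -1621/66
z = -119/12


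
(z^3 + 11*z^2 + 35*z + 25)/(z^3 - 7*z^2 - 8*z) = (z^2 + 10*z + 25)/(z*(z - 8))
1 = 1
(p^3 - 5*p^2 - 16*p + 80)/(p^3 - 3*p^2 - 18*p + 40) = (p - 4)/(p - 2)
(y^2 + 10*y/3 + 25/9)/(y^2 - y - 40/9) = (3*y + 5)/(3*y - 8)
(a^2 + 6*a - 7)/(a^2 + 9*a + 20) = (a^2 + 6*a - 7)/(a^2 + 9*a + 20)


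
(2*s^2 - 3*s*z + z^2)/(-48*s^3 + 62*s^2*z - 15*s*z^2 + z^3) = (-2*s + z)/(48*s^2 - 14*s*z + z^2)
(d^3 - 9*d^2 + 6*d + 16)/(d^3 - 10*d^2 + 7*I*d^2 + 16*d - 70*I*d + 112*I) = (d + 1)/(d + 7*I)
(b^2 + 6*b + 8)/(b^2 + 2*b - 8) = (b + 2)/(b - 2)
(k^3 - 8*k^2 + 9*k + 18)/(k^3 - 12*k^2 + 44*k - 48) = (k^2 - 2*k - 3)/(k^2 - 6*k + 8)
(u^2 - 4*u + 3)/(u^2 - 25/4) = 4*(u^2 - 4*u + 3)/(4*u^2 - 25)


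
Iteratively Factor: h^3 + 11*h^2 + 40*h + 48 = (h + 4)*(h^2 + 7*h + 12) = (h + 4)^2*(h + 3)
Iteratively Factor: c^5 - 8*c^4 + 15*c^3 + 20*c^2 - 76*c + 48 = (c - 1)*(c^4 - 7*c^3 + 8*c^2 + 28*c - 48) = (c - 1)*(c + 2)*(c^3 - 9*c^2 + 26*c - 24) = (c - 2)*(c - 1)*(c + 2)*(c^2 - 7*c + 12) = (c - 3)*(c - 2)*(c - 1)*(c + 2)*(c - 4)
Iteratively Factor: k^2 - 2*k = (k - 2)*(k)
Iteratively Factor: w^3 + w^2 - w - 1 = (w + 1)*(w^2 - 1) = (w + 1)^2*(w - 1)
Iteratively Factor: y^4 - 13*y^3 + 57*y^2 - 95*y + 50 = (y - 5)*(y^3 - 8*y^2 + 17*y - 10) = (y - 5)*(y - 2)*(y^2 - 6*y + 5) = (y - 5)^2*(y - 2)*(y - 1)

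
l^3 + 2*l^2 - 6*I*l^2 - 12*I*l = l*(l + 2)*(l - 6*I)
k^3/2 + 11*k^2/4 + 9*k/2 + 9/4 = (k/2 + 1/2)*(k + 3/2)*(k + 3)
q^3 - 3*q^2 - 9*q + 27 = (q - 3)^2*(q + 3)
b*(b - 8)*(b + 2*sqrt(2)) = b^3 - 8*b^2 + 2*sqrt(2)*b^2 - 16*sqrt(2)*b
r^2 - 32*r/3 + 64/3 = (r - 8)*(r - 8/3)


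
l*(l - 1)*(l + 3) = l^3 + 2*l^2 - 3*l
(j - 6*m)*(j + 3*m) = j^2 - 3*j*m - 18*m^2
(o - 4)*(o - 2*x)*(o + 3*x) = o^3 + o^2*x - 4*o^2 - 6*o*x^2 - 4*o*x + 24*x^2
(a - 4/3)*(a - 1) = a^2 - 7*a/3 + 4/3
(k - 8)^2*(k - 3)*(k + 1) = k^4 - 18*k^3 + 93*k^2 - 80*k - 192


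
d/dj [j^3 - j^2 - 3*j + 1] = 3*j^2 - 2*j - 3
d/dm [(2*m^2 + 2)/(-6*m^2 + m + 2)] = 2*(m^2 + 16*m - 1)/(36*m^4 - 12*m^3 - 23*m^2 + 4*m + 4)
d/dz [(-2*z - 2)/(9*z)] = 2/(9*z^2)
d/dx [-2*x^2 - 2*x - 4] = -4*x - 2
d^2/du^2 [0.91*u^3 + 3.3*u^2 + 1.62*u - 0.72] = 5.46*u + 6.6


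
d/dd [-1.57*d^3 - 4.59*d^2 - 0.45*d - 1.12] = -4.71*d^2 - 9.18*d - 0.45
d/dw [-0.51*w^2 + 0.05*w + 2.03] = 0.05 - 1.02*w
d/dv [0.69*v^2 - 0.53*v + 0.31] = 1.38*v - 0.53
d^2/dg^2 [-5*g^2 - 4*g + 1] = -10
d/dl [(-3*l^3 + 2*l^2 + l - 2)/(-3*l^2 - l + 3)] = (9*l^4 + 6*l^3 - 26*l^2 + 1)/(9*l^4 + 6*l^3 - 17*l^2 - 6*l + 9)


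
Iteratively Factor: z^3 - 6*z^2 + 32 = (z + 2)*(z^2 - 8*z + 16) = (z - 4)*(z + 2)*(z - 4)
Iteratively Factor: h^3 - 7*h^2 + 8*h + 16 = (h - 4)*(h^2 - 3*h - 4) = (h - 4)*(h + 1)*(h - 4)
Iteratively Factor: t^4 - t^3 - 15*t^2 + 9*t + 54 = (t + 3)*(t^3 - 4*t^2 - 3*t + 18) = (t + 2)*(t + 3)*(t^2 - 6*t + 9) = (t - 3)*(t + 2)*(t + 3)*(t - 3)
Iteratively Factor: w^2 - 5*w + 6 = (w - 2)*(w - 3)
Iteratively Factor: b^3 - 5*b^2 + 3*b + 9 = (b + 1)*(b^2 - 6*b + 9) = (b - 3)*(b + 1)*(b - 3)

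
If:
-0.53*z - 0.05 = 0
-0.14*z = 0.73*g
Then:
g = 0.02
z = -0.09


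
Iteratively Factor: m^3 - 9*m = (m + 3)*(m^2 - 3*m) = (m - 3)*(m + 3)*(m)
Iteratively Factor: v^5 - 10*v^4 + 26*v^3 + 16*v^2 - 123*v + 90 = (v - 3)*(v^4 - 7*v^3 + 5*v^2 + 31*v - 30) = (v - 3)^2*(v^3 - 4*v^2 - 7*v + 10) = (v - 3)^2*(v + 2)*(v^2 - 6*v + 5) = (v - 3)^2*(v - 1)*(v + 2)*(v - 5)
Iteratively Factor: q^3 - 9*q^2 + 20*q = (q - 5)*(q^2 - 4*q) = q*(q - 5)*(q - 4)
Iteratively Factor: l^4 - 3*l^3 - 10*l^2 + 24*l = (l + 3)*(l^3 - 6*l^2 + 8*l) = (l - 4)*(l + 3)*(l^2 - 2*l) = (l - 4)*(l - 2)*(l + 3)*(l)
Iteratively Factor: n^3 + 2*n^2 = (n)*(n^2 + 2*n) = n*(n + 2)*(n)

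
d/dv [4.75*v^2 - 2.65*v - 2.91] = 9.5*v - 2.65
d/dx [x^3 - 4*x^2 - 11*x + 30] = 3*x^2 - 8*x - 11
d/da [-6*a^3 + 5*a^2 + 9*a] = -18*a^2 + 10*a + 9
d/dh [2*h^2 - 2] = 4*h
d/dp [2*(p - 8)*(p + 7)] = 4*p - 2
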